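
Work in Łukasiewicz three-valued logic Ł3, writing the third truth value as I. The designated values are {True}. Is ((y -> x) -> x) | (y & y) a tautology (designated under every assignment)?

Countermodel: y=I, x=I gives I, which is not designated.

No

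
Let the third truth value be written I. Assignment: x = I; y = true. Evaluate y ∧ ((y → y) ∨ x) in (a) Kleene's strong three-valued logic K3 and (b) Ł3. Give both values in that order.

In Kleene's strong three-valued logic K3: y → y = true → true = true
(y → y) ∨ x = true ∨ I = true
y ∧ ((y → y) ∨ x) = true ∧ true = true
In Ł3: y → y = true → true = true
(y → y) ∨ x = true ∨ I = true
y ∧ ((y → y) ∨ x) = true ∧ true = true

true; true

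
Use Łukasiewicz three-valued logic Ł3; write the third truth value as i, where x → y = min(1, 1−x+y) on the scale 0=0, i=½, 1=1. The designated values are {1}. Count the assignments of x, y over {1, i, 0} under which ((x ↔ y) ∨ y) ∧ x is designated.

Designated under: (x=1, y=1).

1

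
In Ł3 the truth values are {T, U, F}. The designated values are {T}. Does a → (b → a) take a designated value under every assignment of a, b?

Every assignment of a, b over {T, U, F} gives a value in {T}.
In particular, with a=U, b=U: a → (b → a) = T.

Yes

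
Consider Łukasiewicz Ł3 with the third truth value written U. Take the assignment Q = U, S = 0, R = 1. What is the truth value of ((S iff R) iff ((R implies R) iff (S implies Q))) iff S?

1

S iff R = 0 iff 1 = 0
R implies R = 1 implies 1 = 1
S implies Q = 0 implies U = 1  [min(1, 1−0+½)]
(R implies R) iff (S implies Q) = 1 iff 1 = 1
(S iff R) iff ((R implies R) iff (S implies Q)) = 0 iff 1 = 0
((S iff R) iff ((R implies R) iff (S implies Q))) iff S = 0 iff 0 = 1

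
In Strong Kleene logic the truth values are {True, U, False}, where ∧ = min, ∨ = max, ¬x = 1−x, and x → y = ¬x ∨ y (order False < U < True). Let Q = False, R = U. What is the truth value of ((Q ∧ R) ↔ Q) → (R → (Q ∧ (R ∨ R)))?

U

Q ∧ R = False ∧ U = False
(Q ∧ R) ↔ Q = False ↔ False = True
R ∨ R = U ∨ U = U
Q ∧ (R ∨ R) = False ∧ U = False
R → (Q ∧ (R ∨ R)) = U → False = U  [¬U ∨ False]
((Q ∧ R) ↔ Q) → (R → (Q ∧ (R ∨ R))) = True → U = U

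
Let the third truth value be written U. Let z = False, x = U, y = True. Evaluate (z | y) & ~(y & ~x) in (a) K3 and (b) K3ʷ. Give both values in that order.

In K3: z | y = False | True = True
~x = ~U = U
y & ~x = True & U = U
~(y & ~x) = ~U = U
(z | y) & ~(y & ~x) = True & U = U
In K3ʷ: z | y = False | True = True
~x = ~U = U
y & ~x = True & U = U
~(y & ~x) = ~U = U
(z | y) & ~(y & ~x) = True & U = U

U; U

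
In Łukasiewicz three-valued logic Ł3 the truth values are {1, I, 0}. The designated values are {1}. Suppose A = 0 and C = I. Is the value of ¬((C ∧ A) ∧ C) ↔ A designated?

No

C ∧ A = I ∧ 0 = 0
(C ∧ A) ∧ C = 0 ∧ I = 0
¬((C ∧ A) ∧ C) = ¬0 = 1
¬((C ∧ A) ∧ C) ↔ A = 1 ↔ 0 = 0
0 ∉ {1}.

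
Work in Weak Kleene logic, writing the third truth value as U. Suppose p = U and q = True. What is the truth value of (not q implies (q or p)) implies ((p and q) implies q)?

not q = not True = False
q or p = True or U = U
not q implies (q or p) = False implies U = U
p and q = U and True = U
(p and q) implies q = U implies True = U
(not q implies (q or p)) implies ((p and q) implies q) = U implies U = U

U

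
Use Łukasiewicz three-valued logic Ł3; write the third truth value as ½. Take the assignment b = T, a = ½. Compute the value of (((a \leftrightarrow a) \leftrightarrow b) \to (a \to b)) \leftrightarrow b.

T

a \leftrightarrow a = ½ \leftrightarrow ½ = T  [1 − |½−½|]
(a \leftrightarrow a) \leftrightarrow b = T \leftrightarrow T = T
a \to b = ½ \to T = T
((a \leftrightarrow a) \leftrightarrow b) \to (a \to b) = T \to T = T
(((a \leftrightarrow a) \leftrightarrow b) \to (a \to b)) \leftrightarrow b = T \leftrightarrow T = T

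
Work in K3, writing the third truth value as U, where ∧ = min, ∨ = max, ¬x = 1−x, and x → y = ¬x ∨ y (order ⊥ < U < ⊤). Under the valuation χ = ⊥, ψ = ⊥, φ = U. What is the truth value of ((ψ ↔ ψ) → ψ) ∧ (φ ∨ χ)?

⊥

ψ ↔ ψ = ⊥ ↔ ⊥ = ⊤
(ψ ↔ ψ) → ψ = ⊤ → ⊥ = ⊥
φ ∨ χ = U ∨ ⊥ = U
((ψ ↔ ψ) → ψ) ∧ (φ ∨ χ) = ⊥ ∧ U = ⊥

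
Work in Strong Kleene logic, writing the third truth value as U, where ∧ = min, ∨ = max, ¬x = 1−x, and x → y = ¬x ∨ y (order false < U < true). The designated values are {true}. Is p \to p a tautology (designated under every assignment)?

Countermodel: p=U gives U, which is not designated.

No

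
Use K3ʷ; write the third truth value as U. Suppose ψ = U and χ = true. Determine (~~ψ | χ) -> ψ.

~ψ = ~U = U
~~ψ = ~U = U
~~ψ | χ = U | true = U
(~~ψ | χ) -> ψ = U -> U = U

U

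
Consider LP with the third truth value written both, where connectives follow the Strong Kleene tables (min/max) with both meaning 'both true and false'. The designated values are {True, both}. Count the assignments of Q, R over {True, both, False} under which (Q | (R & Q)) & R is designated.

Designated under: (Q=True, R=True); (Q=True, R=both); (Q=both, R=True); (Q=both, R=both).

4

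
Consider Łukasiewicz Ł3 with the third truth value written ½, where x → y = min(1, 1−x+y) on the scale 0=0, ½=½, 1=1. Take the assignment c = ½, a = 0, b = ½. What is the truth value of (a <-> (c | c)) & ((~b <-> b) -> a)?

0

c | c = ½ | ½ = ½
a <-> (c | c) = 0 <-> ½ = ½
~b = ~½ = ½
~b <-> b = ½ <-> ½ = 1
(~b <-> b) -> a = 1 -> 0 = 0
(a <-> (c | c)) & ((~b <-> b) -> a) = ½ & 0 = 0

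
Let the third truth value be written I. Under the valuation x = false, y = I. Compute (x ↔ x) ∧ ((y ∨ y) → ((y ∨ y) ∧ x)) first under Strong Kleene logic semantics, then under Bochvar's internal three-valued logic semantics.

I; I

In Strong Kleene logic: x ↔ x = false ↔ false = true
y ∨ y = I ∨ I = I
y ∨ y = I ∨ I = I
(y ∨ y) ∧ x = I ∧ false = false
(y ∨ y) → ((y ∨ y) ∧ x) = I → false = I  [¬I ∨ false]
(x ↔ x) ∧ ((y ∨ y) → ((y ∨ y) ∧ x)) = true ∧ I = I
In Bochvar's internal three-valued logic: x ↔ x = false ↔ false = true
y ∨ y = I ∨ I = I
y ∨ y = I ∨ I = I
(y ∨ y) ∧ x = I ∧ false = I
(y ∨ y) → ((y ∨ y) ∧ x) = I → I = I  [any arg is the third value ⇒ result is the third value]
(x ↔ x) ∧ ((y ∨ y) → ((y ∨ y) ∧ x)) = true ∧ I = I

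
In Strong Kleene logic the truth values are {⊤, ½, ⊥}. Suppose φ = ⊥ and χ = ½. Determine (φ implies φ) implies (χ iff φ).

φ implies φ = ⊥ implies ⊥ = ⊤
χ iff φ = ½ iff ⊥ = ½
(φ implies φ) implies (χ iff φ) = ⊤ implies ½ = ½  [not ⊤ or ½]

½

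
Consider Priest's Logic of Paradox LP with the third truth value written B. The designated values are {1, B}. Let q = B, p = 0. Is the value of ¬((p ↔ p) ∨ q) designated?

No

p ↔ p = 0 ↔ 0 = 1
(p ↔ p) ∨ q = 1 ∨ B = 1
¬((p ↔ p) ∨ q) = ¬1 = 0
0 ∉ {1, B}.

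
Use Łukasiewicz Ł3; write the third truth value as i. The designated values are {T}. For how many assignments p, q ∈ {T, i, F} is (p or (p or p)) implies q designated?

6

Of the 9 assignments, 6 give a value in {T}.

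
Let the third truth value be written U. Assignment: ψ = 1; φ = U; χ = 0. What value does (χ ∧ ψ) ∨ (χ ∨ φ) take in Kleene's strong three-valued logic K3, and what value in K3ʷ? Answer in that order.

In Kleene's strong three-valued logic K3: χ ∧ ψ = 0 ∧ 1 = 0
χ ∨ φ = 0 ∨ U = U
(χ ∧ ψ) ∨ (χ ∨ φ) = 0 ∨ U = U
In K3ʷ: χ ∧ ψ = 0 ∧ 1 = 0
χ ∨ φ = 0 ∨ U = U
(χ ∧ ψ) ∨ (χ ∨ φ) = 0 ∨ U = U

U; U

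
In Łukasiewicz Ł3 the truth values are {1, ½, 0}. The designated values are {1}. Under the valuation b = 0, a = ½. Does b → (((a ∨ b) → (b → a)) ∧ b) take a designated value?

a ∨ b = ½ ∨ 0 = ½
b → a = 0 → ½ = 1
(a ∨ b) → (b → a) = ½ → 1 = 1
((a ∨ b) → (b → a)) ∧ b = 1 ∧ 0 = 0
b → (((a ∨ b) → (b → a)) ∧ b) = 0 → 0 = 1
1 ∈ {1}.

Yes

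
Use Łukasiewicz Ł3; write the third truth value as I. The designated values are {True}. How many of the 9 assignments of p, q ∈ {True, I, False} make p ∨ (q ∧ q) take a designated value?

Of the 9 assignments, 5 give a value in {True}.

5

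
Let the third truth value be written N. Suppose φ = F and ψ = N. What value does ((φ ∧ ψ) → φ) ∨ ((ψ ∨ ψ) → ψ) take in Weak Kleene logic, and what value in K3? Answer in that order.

In Weak Kleene logic: φ ∧ ψ = F ∧ N = N
(φ ∧ ψ) → φ = N → F = N  [any arg is the third value ⇒ result is the third value]
ψ ∨ ψ = N ∨ N = N
(ψ ∨ ψ) → ψ = N → N = N
((φ ∧ ψ) → φ) ∨ ((ψ ∨ ψ) → ψ) = N ∨ N = N
In K3: φ ∧ ψ = F ∧ N = F
(φ ∧ ψ) → φ = F → F = T
ψ ∨ ψ = N ∨ N = N
(ψ ∨ ψ) → ψ = N → N = N  [¬N ∨ N]
((φ ∧ ψ) → φ) ∨ ((ψ ∨ ψ) → ψ) = T ∨ N = T
They differ because Weak Kleene logic and K3 treat N differently under the binary connectives.

N; T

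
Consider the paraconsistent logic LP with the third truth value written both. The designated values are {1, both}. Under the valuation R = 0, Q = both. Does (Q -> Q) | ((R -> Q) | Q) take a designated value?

Yes

Q -> Q = both -> both = both
R -> Q = 0 -> both = 1
(R -> Q) | Q = 1 | both = 1
(Q -> Q) | ((R -> Q) | Q) = both | 1 = 1
1 ∈ {1, both}.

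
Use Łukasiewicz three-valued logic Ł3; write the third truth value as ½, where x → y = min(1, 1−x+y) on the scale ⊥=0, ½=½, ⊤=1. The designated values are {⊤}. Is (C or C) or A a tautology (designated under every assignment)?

Countermodel: C=½, A=½ gives ½, which is not designated.

No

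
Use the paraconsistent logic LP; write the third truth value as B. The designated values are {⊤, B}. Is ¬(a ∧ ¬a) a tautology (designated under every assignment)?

Every assignment of a over {⊤, B, ⊥} gives a value in {⊤, B}.
In particular, with a=B: ¬(a ∧ ¬a) = B.

Yes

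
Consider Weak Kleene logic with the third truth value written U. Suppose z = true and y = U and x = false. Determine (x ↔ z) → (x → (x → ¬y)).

x ↔ z = false ↔ true = false
¬y = ¬U = U
x → ¬y = false → U = U  [any arg is the third value ⇒ result is the third value]
x → (x → ¬y) = false → U = U
(x ↔ z) → (x → (x → ¬y)) = false → U = U

U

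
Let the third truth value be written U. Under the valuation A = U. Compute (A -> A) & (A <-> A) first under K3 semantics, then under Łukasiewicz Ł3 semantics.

U; 1

In K3: A -> A = U -> U = U  [~U | U]
A <-> A = U <-> U = U
(A -> A) & (A <-> A) = U & U = U
In Łukasiewicz Ł3: A -> A = U -> U = 1
A <-> A = U <-> U = 1
(A -> A) & (A <-> A) = 1 & 1 = 1
They differ because K3 and Łukasiewicz Ł3 treat U differently under implication.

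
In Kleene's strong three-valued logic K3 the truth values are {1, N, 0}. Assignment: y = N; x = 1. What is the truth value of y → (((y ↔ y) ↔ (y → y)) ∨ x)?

y ↔ y = N ↔ N = N
y → y = N → N = N  [¬N ∨ N]
(y ↔ y) ↔ (y → y) = N ↔ N = N
((y ↔ y) ↔ (y → y)) ∨ x = N ∨ 1 = 1
y → (((y ↔ y) ↔ (y → y)) ∨ x) = N → 1 = 1

1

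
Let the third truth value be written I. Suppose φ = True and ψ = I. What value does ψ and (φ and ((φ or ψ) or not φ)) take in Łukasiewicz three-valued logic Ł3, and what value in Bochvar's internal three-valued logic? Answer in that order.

I; I

In Łukasiewicz three-valued logic Ł3: φ or ψ = True or I = True
not φ = not True = False
(φ or ψ) or not φ = True or False = True
φ and ((φ or ψ) or not φ) = True and True = True
ψ and (φ and ((φ or ψ) or not φ)) = I and True = I
In Bochvar's internal three-valued logic: φ or ψ = True or I = I
not φ = not True = False
(φ or ψ) or not φ = I or False = I
φ and ((φ or ψ) or not φ) = True and I = I
ψ and (φ and ((φ or ψ) or not φ)) = I and I = I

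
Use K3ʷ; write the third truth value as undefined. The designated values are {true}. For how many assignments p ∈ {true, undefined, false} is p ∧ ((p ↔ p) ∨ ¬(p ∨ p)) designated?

1

p=true: true ✓
p=undefined: undefined ·
p=false: false ·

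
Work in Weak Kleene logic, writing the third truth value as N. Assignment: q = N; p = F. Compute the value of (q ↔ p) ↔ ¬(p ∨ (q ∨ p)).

q ↔ p = N ↔ F = N
q ∨ p = N ∨ F = N
p ∨ (q ∨ p) = F ∨ N = N
¬(p ∨ (q ∨ p)) = ¬N = N
(q ↔ p) ↔ ¬(p ∨ (q ∨ p)) = N ↔ N = N

N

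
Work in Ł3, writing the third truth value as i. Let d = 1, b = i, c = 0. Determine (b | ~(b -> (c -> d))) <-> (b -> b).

i

c -> d = 0 -> 1 = 1
b -> (c -> d) = i -> 1 = 1
~(b -> (c -> d)) = ~1 = 0
b | ~(b -> (c -> d)) = i | 0 = i
b -> b = i -> i = 1
(b | ~(b -> (c -> d))) <-> (b -> b) = i <-> 1 = i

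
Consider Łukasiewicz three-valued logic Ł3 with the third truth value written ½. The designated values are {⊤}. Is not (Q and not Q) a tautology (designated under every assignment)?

No

Countermodel: Q=½ gives ½, which is not designated.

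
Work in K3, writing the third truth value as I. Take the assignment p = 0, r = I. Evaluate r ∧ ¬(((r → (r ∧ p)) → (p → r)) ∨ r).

0

r ∧ p = I ∧ 0 = 0
r → (r ∧ p) = I → 0 = I  [¬I ∨ 0]
p → r = 0 → I = 1
(r → (r ∧ p)) → (p → r) = I → 1 = 1
((r → (r ∧ p)) → (p → r)) ∨ r = 1 ∨ I = 1
¬(((r → (r ∧ p)) → (p → r)) ∨ r) = ¬1 = 0
r ∧ ¬(((r → (r ∧ p)) → (p → r)) ∨ r) = I ∧ 0 = 0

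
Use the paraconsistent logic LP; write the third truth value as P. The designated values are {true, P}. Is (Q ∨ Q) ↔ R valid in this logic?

Countermodel: Q=true, R=false gives false, which is not designated.

No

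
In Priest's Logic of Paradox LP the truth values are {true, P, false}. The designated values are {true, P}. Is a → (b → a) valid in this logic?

Yes

Every assignment of a, b over {true, P, false} gives a value in {true, P}.
In particular, with a=P, b=P: a → (b → a) = P.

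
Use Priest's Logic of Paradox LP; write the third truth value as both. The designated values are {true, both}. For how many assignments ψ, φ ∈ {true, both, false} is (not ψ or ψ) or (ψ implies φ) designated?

9

Of the 9 assignments, 9 give a value in {true, both}.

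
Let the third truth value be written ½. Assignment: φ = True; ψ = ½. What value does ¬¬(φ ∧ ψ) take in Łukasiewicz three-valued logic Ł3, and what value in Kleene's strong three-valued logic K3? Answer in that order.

½; ½

In Łukasiewicz three-valued logic Ł3: φ ∧ ψ = True ∧ ½ = ½
¬(φ ∧ ψ) = ¬½ = ½
¬¬(φ ∧ ψ) = ¬½ = ½
In Kleene's strong three-valued logic K3: φ ∧ ψ = True ∧ ½ = ½
¬(φ ∧ ψ) = ¬½ = ½
¬¬(φ ∧ ψ) = ¬½ = ½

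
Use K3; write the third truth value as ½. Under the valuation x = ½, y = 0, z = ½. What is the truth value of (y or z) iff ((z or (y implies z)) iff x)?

½

y or z = 0 or ½ = ½
y implies z = 0 implies ½ = 1  [not 0 or ½]
z or (y implies z) = ½ or 1 = 1
(z or (y implies z)) iff x = 1 iff ½ = ½
(y or z) iff ((z or (y implies z)) iff x) = ½ iff ½ = ½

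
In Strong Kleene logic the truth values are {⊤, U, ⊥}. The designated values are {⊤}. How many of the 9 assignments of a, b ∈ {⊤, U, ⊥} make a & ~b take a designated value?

Designated under: (a=⊤, b=⊥).

1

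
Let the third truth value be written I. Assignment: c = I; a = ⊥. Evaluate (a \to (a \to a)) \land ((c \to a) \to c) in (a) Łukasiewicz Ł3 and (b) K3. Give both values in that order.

⊤; I

In Łukasiewicz Ł3: a \to a = ⊥ \to ⊥ = ⊤
a \to (a \to a) = ⊥ \to ⊤ = ⊤
c \to a = I \to ⊥ = I
(c \to a) \to c = I \to I = ⊤
(a \to (a \to a)) \land ((c \to a) \to c) = ⊤ \land ⊤ = ⊤
In K3: a \to a = ⊥ \to ⊥ = ⊤
a \to (a \to a) = ⊥ \to ⊤ = ⊤
c \to a = I \to ⊥ = I  [\lnot I \lor ⊥]
(c \to a) \to c = I \to I = I
(a \to (a \to a)) \land ((c \to a) \to c) = ⊤ \land I = I
They differ because Łukasiewicz Ł3 and K3 treat I differently under implication.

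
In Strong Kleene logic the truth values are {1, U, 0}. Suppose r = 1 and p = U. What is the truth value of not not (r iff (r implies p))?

U

r implies p = 1 implies U = U
r iff (r implies p) = 1 iff U = U
not (r iff (r implies p)) = not U = U
not not (r iff (r implies p)) = not U = U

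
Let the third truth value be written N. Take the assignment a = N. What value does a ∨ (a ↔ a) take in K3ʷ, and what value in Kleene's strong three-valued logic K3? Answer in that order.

In K3ʷ: a ↔ a = N ↔ N = N
a ∨ (a ↔ a) = N ∨ N = N
In Kleene's strong three-valued logic K3: a ↔ a = N ↔ N = N
a ∨ (a ↔ a) = N ∨ N = N

N; N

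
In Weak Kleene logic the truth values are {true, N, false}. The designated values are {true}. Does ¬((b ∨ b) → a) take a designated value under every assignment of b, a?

Countermodel: b=true, a=true gives false, which is not designated.

No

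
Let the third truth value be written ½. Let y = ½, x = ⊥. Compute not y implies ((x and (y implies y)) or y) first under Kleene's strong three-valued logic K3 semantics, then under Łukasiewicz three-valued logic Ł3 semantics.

In Kleene's strong three-valued logic K3: not y = not ½ = ½
y implies y = ½ implies ½ = ½  [not ½ or ½]
x and (y implies y) = ⊥ and ½ = ⊥
(x and (y implies y)) or y = ⊥ or ½ = ½
not y implies ((x and (y implies y)) or y) = ½ implies ½ = ½
In Łukasiewicz three-valued logic Ł3: not y = not ½ = ½
y implies y = ½ implies ½ = ⊤  [min(1, 1−½+½)]
x and (y implies y) = ⊥ and ⊤ = ⊥
(x and (y implies y)) or y = ⊥ or ½ = ½
not y implies ((x and (y implies y)) or y) = ½ implies ½ = ⊤
They differ because Kleene's strong three-valued logic K3 and Łukasiewicz three-valued logic Ł3 treat ½ differently under implication.

½; ⊤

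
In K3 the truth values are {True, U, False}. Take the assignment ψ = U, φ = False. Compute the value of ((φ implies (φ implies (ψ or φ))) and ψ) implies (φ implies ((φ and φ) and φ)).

True

ψ or φ = U or False = U
φ implies (ψ or φ) = False implies U = True  [not False or U]
φ implies (φ implies (ψ or φ)) = False implies True = True
(φ implies (φ implies (ψ or φ))) and ψ = True and U = U
φ and φ = False and False = False
(φ and φ) and φ = False and False = False
φ implies ((φ and φ) and φ) = False implies False = True
((φ implies (φ implies (ψ or φ))) and ψ) implies (φ implies ((φ and φ) and φ)) = U implies True = True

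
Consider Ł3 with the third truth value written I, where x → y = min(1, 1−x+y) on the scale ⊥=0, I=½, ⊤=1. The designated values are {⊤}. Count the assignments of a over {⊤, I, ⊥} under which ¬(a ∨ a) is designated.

a=⊤: ⊥ ·
a=I: I ·
a=⊥: ⊤ ✓

1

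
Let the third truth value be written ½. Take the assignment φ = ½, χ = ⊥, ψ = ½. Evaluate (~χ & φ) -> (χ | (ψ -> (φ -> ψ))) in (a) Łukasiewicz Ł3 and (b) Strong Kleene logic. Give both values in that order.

In Łukasiewicz Ł3: ~χ = ~⊥ = ⊤
~χ & φ = ⊤ & ½ = ½
φ -> ψ = ½ -> ½ = ⊤
ψ -> (φ -> ψ) = ½ -> ⊤ = ⊤
χ | (ψ -> (φ -> ψ)) = ⊥ | ⊤ = ⊤
(~χ & φ) -> (χ | (ψ -> (φ -> ψ))) = ½ -> ⊤ = ⊤
In Strong Kleene logic: ~χ = ~⊥ = ⊤
~χ & φ = ⊤ & ½ = ½
φ -> ψ = ½ -> ½ = ½  [~½ | ½]
ψ -> (φ -> ψ) = ½ -> ½ = ½
χ | (ψ -> (φ -> ψ)) = ⊥ | ½ = ½
(~χ & φ) -> (χ | (ψ -> (φ -> ψ))) = ½ -> ½ = ½
They differ because Łukasiewicz Ł3 and Strong Kleene logic treat ½ differently under implication.

⊤; ½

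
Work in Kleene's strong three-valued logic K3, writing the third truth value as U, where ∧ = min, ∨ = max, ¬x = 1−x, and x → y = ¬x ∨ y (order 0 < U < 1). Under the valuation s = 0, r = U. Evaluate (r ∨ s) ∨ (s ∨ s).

r ∨ s = U ∨ 0 = U
s ∨ s = 0 ∨ 0 = 0
(r ∨ s) ∨ (s ∨ s) = U ∨ 0 = U

U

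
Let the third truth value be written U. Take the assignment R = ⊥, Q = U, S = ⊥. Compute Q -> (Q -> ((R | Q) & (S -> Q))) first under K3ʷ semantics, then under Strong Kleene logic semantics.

U; U

In K3ʷ: R | Q = ⊥ | U = U
S -> Q = ⊥ -> U = U  [any arg is the third value ⇒ result is the third value]
(R | Q) & (S -> Q) = U & U = U
Q -> ((R | Q) & (S -> Q)) = U -> U = U
Q -> (Q -> ((R | Q) & (S -> Q))) = U -> U = U
In Strong Kleene logic: R | Q = ⊥ | U = U
S -> Q = ⊥ -> U = ⊤  [~⊥ | U]
(R | Q) & (S -> Q) = U & ⊤ = U
Q -> ((R | Q) & (S -> Q)) = U -> U = U
Q -> (Q -> ((R | Q) & (S -> Q))) = U -> U = U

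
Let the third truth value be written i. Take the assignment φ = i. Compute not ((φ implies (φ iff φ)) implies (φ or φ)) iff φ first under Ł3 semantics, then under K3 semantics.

In Ł3: φ iff φ = i iff i = True
φ implies (φ iff φ) = i implies True = True
φ or φ = i or i = i
(φ implies (φ iff φ)) implies (φ or φ) = True implies i = i
not ((φ implies (φ iff φ)) implies (φ or φ)) = not i = i
not ((φ implies (φ iff φ)) implies (φ or φ)) iff φ = i iff i = True
In K3: φ iff φ = i iff i = i
φ implies (φ iff φ) = i implies i = i  [not i or i]
φ or φ = i or i = i
(φ implies (φ iff φ)) implies (φ or φ) = i implies i = i
not ((φ implies (φ iff φ)) implies (φ or φ)) = not i = i
not ((φ implies (φ iff φ)) implies (φ or φ)) iff φ = i iff i = i
They differ because Ł3 and K3 treat i differently under implication.

True; i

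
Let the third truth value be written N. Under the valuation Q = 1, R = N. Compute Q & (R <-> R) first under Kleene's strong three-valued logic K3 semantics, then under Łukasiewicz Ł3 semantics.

In Kleene's strong three-valued logic K3: R <-> R = N <-> N = N
Q & (R <-> R) = 1 & N = N
In Łukasiewicz Ł3: R <-> R = N <-> N = 1  [1 − |½−½|]
Q & (R <-> R) = 1 & 1 = 1
They differ because Kleene's strong three-valued logic K3 and Łukasiewicz Ł3 treat N differently under implication.

N; 1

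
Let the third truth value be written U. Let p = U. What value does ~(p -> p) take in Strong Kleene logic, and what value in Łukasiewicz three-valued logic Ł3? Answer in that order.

In Strong Kleene logic: p -> p = U -> U = U
~(p -> p) = ~U = U
In Łukasiewicz three-valued logic Ł3: p -> p = U -> U = True  [min(1, 1−½+½)]
~(p -> p) = ~True = False
They differ because Strong Kleene logic and Łukasiewicz three-valued logic Ł3 treat U differently under implication.

U; False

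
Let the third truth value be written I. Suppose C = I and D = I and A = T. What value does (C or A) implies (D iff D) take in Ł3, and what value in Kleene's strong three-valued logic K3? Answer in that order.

T; I

In Ł3: C or A = I or T = T
D iff D = I iff I = T  [1 − |½−½|]
(C or A) implies (D iff D) = T implies T = T
In Kleene's strong three-valued logic K3: C or A = I or T = T
D iff D = I iff I = I
(C or A) implies (D iff D) = T implies I = I  [not T or I]
They differ because Ł3 and Kleene's strong three-valued logic K3 treat I differently under implication.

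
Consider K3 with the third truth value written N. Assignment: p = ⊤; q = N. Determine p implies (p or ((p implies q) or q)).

⊤

p implies q = ⊤ implies N = N  [not ⊤ or N]
(p implies q) or q = N or N = N
p or ((p implies q) or q) = ⊤ or N = ⊤
p implies (p or ((p implies q) or q)) = ⊤ implies ⊤ = ⊤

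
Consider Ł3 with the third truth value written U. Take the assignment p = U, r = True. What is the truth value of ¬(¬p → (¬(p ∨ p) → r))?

False

¬p = ¬U = U
p ∨ p = U ∨ U = U
¬(p ∨ p) = ¬U = U
¬(p ∨ p) → r = U → True = True  [min(1, 1−½+1)]
¬p → (¬(p ∨ p) → r) = U → True = True
¬(¬p → (¬(p ∨ p) → r)) = ¬True = False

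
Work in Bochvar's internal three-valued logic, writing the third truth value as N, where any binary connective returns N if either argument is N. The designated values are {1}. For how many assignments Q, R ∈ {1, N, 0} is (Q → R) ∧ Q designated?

Designated under: (Q=1, R=1).

1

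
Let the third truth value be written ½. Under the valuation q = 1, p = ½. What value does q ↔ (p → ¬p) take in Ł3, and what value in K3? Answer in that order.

1; ½

In Ł3: ¬p = ¬½ = ½
p → ¬p = ½ → ½ = 1  [min(1, 1−½+½)]
q ↔ (p → ¬p) = 1 ↔ 1 = 1
In K3: ¬p = ¬½ = ½
p → ¬p = ½ → ½ = ½  [¬½ ∨ ½]
q ↔ (p → ¬p) = 1 ↔ ½ = ½
They differ because Ł3 and K3 treat ½ differently under implication.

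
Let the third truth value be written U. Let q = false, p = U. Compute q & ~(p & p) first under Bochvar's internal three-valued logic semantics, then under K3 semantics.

U; false

In Bochvar's internal three-valued logic: p & p = U & U = U
~(p & p) = ~U = U
q & ~(p & p) = false & U = U
In K3: p & p = U & U = U
~(p & p) = ~U = U
q & ~(p & p) = false & U = false
They differ because Bochvar's internal three-valued logic and K3 treat U differently under the binary connectives.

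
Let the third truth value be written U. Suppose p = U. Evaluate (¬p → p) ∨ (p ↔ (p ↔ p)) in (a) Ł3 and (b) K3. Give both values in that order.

In Ł3: ¬p = ¬U = U
¬p → p = U → U = 1
p ↔ p = U ↔ U = 1
p ↔ (p ↔ p) = U ↔ 1 = U
(¬p → p) ∨ (p ↔ (p ↔ p)) = 1 ∨ U = 1
In K3: ¬p = ¬U = U
¬p → p = U → U = U  [¬U ∨ U]
p ↔ p = U ↔ U = U
p ↔ (p ↔ p) = U ↔ U = U
(¬p → p) ∨ (p ↔ (p ↔ p)) = U ∨ U = U
They differ because Ł3 and K3 treat U differently under implication.

1; U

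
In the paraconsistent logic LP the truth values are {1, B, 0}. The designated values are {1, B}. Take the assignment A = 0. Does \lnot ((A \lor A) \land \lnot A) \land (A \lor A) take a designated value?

No

A \lor A = 0 \lor 0 = 0
\lnot A = \lnot 0 = 1
(A \lor A) \land \lnot A = 0 \land 1 = 0
\lnot ((A \lor A) \land \lnot A) = \lnot 0 = 1
A \lor A = 0 \lor 0 = 0
\lnot ((A \lor A) \land \lnot A) \land (A \lor A) = 1 \land 0 = 0
0 ∉ {1, B}.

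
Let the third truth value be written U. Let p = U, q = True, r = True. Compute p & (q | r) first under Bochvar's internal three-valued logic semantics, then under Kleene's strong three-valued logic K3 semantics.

U; U

In Bochvar's internal three-valued logic: q | r = True | True = True
p & (q | r) = U & True = U
In Kleene's strong three-valued logic K3: q | r = True | True = True
p & (q | r) = U & True = U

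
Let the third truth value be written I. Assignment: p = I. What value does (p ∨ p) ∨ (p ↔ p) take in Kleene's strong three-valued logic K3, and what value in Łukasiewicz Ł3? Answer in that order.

In Kleene's strong three-valued logic K3: p ∨ p = I ∨ I = I
p ↔ p = I ↔ I = I
(p ∨ p) ∨ (p ↔ p) = I ∨ I = I
In Łukasiewicz Ł3: p ∨ p = I ∨ I = I
p ↔ p = I ↔ I = T
(p ∨ p) ∨ (p ↔ p) = I ∨ T = T
They differ because Kleene's strong three-valued logic K3 and Łukasiewicz Ł3 treat I differently under implication.

I; T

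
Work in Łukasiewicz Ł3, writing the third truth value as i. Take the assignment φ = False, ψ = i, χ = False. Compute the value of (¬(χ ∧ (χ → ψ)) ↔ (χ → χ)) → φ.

χ → ψ = False → i = True  [min(1, 1−0+½)]
χ ∧ (χ → ψ) = False ∧ True = False
¬(χ ∧ (χ → ψ)) = ¬False = True
χ → χ = False → False = True
¬(χ ∧ (χ → ψ)) ↔ (χ → χ) = True ↔ True = True
(¬(χ ∧ (χ → ψ)) ↔ (χ → χ)) → φ = True → False = False

False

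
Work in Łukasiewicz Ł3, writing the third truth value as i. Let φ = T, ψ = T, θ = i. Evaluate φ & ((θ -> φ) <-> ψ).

θ -> φ = i -> T = T
(θ -> φ) <-> ψ = T <-> T = T
φ & ((θ -> φ) <-> ψ) = T & T = T

T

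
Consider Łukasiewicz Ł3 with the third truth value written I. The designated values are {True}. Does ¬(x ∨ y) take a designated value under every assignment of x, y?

Countermodel: x=True, y=True gives False, which is not designated.

No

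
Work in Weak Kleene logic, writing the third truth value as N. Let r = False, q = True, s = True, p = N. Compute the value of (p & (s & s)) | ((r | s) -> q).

s & s = True & True = True
p & (s & s) = N & True = N
r | s = False | True = True
(r | s) -> q = True -> True = True
(p & (s & s)) | ((r | s) -> q) = N | True = N

N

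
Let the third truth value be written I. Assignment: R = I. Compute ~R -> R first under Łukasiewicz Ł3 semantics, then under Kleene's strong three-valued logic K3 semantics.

In Łukasiewicz Ł3: ~R = ~I = I
~R -> R = I -> I = 1  [min(1, 1−½+½)]
In Kleene's strong three-valued logic K3: ~R = ~I = I
~R -> R = I -> I = I  [~I | I]
They differ because Łukasiewicz Ł3 and Kleene's strong three-valued logic K3 treat I differently under implication.

1; I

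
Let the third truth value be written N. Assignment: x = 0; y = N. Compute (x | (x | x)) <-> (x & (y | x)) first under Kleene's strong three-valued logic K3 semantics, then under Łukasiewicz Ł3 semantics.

In Kleene's strong three-valued logic K3: x | x = 0 | 0 = 0
x | (x | x) = 0 | 0 = 0
y | x = N | 0 = N
x & (y | x) = 0 & N = 0
(x | (x | x)) <-> (x & (y | x)) = 0 <-> 0 = 1
In Łukasiewicz Ł3: x | x = 0 | 0 = 0
x | (x | x) = 0 | 0 = 0
y | x = N | 0 = N
x & (y | x) = 0 & N = 0
(x | (x | x)) <-> (x & (y | x)) = 0 <-> 0 = 1

1; 1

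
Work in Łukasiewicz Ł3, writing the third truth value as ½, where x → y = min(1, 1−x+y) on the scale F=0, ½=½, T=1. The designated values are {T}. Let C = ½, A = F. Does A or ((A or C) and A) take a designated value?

A or C = F or ½ = ½
(A or C) and A = ½ and F = F
A or ((A or C) and A) = F or F = F
F ∉ {T}.

No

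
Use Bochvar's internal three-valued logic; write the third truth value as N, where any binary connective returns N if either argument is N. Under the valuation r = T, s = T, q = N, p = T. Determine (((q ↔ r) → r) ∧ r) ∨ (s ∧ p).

N

q ↔ r = N ↔ T = N
(q ↔ r) → r = N → T = N
((q ↔ r) → r) ∧ r = N ∧ T = N
s ∧ p = T ∧ T = T
(((q ↔ r) → r) ∧ r) ∨ (s ∧ p) = N ∨ T = N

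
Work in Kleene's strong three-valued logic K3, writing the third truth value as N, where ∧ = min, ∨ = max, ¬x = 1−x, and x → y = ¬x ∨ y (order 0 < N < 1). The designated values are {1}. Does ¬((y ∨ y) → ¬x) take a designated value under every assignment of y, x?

Countermodel: y=1, x=N gives N, which is not designated.

No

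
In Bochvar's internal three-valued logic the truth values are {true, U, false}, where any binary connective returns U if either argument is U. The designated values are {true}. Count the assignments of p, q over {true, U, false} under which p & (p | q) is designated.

Designated under: (p=true, q=true); (p=true, q=false).

2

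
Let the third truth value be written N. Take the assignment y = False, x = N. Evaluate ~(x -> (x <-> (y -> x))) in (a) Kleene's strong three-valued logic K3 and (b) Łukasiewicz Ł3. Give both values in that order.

N; False

In Kleene's strong three-valued logic K3: y -> x = False -> N = True  [~False | N]
x <-> (y -> x) = N <-> True = N
x -> (x <-> (y -> x)) = N -> N = N
~(x -> (x <-> (y -> x))) = ~N = N
In Łukasiewicz Ł3: y -> x = False -> N = True  [min(1, 1−0+½)]
x <-> (y -> x) = N <-> True = N
x -> (x <-> (y -> x)) = N -> N = True
~(x -> (x <-> (y -> x))) = ~True = False
They differ because Kleene's strong three-valued logic K3 and Łukasiewicz Ł3 treat N differently under implication.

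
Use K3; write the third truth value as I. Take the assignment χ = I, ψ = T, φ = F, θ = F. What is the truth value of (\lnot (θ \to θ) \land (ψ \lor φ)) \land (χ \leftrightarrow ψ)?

θ \to θ = F \to F = T
\lnot (θ \to θ) = \lnot T = F
ψ \lor φ = T \lor F = T
\lnot (θ \to θ) \land (ψ \lor φ) = F \land T = F
χ \leftrightarrow ψ = I \leftrightarrow T = I
(\lnot (θ \to θ) \land (ψ \lor φ)) \land (χ \leftrightarrow ψ) = F \land I = F

F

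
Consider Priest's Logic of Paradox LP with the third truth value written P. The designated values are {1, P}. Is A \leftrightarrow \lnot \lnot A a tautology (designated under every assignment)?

Yes

Every assignment of A over {1, P, 0} gives a value in {1, P}.
In particular, with A=P: A \leftrightarrow \lnot \lnot A = P.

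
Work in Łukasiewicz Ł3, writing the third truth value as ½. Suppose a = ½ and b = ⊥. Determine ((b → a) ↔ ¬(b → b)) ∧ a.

⊥

b → a = ⊥ → ½ = ⊤  [min(1, 1−0+½)]
b → b = ⊥ → ⊥ = ⊤
¬(b → b) = ¬⊤ = ⊥
(b → a) ↔ ¬(b → b) = ⊤ ↔ ⊥ = ⊥
((b → a) ↔ ¬(b → b)) ∧ a = ⊥ ∧ ½ = ⊥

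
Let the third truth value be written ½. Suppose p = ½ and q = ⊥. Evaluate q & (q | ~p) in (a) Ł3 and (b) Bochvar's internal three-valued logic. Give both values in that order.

⊥; ½

In Ł3: ~p = ~½ = ½
q | ~p = ⊥ | ½ = ½
q & (q | ~p) = ⊥ & ½ = ⊥
In Bochvar's internal three-valued logic: ~p = ~½ = ½
q | ~p = ⊥ | ½ = ½
q & (q | ~p) = ⊥ & ½ = ½
They differ because Ł3 and Bochvar's internal three-valued logic treat ½ differently under the binary connectives.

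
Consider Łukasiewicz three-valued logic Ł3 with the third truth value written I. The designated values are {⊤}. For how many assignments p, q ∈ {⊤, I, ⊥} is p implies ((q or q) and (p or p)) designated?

6

Of the 9 assignments, 6 give a value in {⊤}.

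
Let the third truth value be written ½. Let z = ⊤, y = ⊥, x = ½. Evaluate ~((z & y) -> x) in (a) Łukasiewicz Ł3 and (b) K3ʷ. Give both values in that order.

⊥; ½

In Łukasiewicz Ł3: z & y = ⊤ & ⊥ = ⊥
(z & y) -> x = ⊥ -> ½ = ⊤  [min(1, 1−0+½)]
~((z & y) -> x) = ~⊤ = ⊥
In K3ʷ: z & y = ⊤ & ⊥ = ⊥
(z & y) -> x = ⊥ -> ½ = ½  [any arg is the third value ⇒ result is the third value]
~((z & y) -> x) = ~½ = ½
They differ because Łukasiewicz Ł3 and K3ʷ treat ½ differently under the binary connectives.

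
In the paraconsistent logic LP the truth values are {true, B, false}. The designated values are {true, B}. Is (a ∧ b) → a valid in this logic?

Yes

Every assignment of a, b over {true, B, false} gives a value in {true, B}.
In particular, with a=B, b=B: (a ∧ b) → a = B.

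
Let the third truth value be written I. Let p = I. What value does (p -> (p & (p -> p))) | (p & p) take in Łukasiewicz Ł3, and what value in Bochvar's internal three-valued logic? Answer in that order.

In Łukasiewicz Ł3: p -> p = I -> I = true
p & (p -> p) = I & true = I
p -> (p & (p -> p)) = I -> I = true
p & p = I & I = I
(p -> (p & (p -> p))) | (p & p) = true | I = true
In Bochvar's internal three-valued logic: p -> p = I -> I = I  [any arg is the third value ⇒ result is the third value]
p & (p -> p) = I & I = I
p -> (p & (p -> p)) = I -> I = I
p & p = I & I = I
(p -> (p & (p -> p))) | (p & p) = I | I = I
They differ because Łukasiewicz Ł3 and Bochvar's internal three-valued logic treat I differently under the binary connectives.

true; I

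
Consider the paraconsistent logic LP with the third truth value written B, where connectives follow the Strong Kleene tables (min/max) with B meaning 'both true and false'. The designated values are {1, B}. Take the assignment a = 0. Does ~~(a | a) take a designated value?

No

a | a = 0 | 0 = 0
~(a | a) = ~0 = 1
~~(a | a) = ~1 = 0
0 ∉ {1, B}.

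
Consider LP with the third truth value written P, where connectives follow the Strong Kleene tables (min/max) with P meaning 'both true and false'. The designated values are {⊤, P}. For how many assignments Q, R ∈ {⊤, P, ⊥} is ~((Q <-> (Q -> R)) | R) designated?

6

Of the 9 assignments, 6 give a value in {⊤, P}.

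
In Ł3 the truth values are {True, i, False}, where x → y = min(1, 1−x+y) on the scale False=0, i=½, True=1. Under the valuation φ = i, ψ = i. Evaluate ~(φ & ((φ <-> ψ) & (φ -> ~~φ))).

φ <-> ψ = i <-> i = True  [1 − |½−½|]
~φ = ~i = i
~~φ = ~i = i
φ -> ~~φ = i -> i = True
(φ <-> ψ) & (φ -> ~~φ) = True & True = True
φ & ((φ <-> ψ) & (φ -> ~~φ)) = i & True = i
~(φ & ((φ <-> ψ) & (φ -> ~~φ))) = ~i = i

i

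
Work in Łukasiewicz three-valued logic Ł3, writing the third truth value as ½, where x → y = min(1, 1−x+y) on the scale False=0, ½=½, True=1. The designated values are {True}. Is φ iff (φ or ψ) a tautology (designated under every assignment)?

No

Countermodel: φ=½, ψ=True gives ½, which is not designated.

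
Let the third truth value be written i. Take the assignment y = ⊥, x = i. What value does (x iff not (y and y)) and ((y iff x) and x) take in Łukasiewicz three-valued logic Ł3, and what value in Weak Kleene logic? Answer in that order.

i; i

In Łukasiewicz three-valued logic Ł3: y and y = ⊥ and ⊥ = ⊥
not (y and y) = not ⊥ = ⊤
x iff not (y and y) = i iff ⊤ = i  [1 − |½−1|]
y iff x = ⊥ iff i = i
(y iff x) and x = i and i = i
(x iff not (y and y)) and ((y iff x) and x) = i and i = i
In Weak Kleene logic: y and y = ⊥ and ⊥ = ⊥
not (y and y) = not ⊥ = ⊤
x iff not (y and y) = i iff ⊤ = i
y iff x = ⊥ iff i = i
(y iff x) and x = i and i = i
(x iff not (y and y)) and ((y iff x) and x) = i and i = i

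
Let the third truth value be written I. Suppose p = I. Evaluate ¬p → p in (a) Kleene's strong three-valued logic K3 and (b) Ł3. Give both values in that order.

I; True

In Kleene's strong three-valued logic K3: ¬p = ¬I = I
¬p → p = I → I = I  [¬I ∨ I]
In Ł3: ¬p = ¬I = I
¬p → p = I → I = True  [min(1, 1−½+½)]
They differ because Kleene's strong three-valued logic K3 and Ł3 treat I differently under implication.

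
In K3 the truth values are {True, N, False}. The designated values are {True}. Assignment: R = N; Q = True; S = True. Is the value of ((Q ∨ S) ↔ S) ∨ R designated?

Q ∨ S = True ∨ True = True
(Q ∨ S) ↔ S = True ↔ True = True
((Q ∨ S) ↔ S) ∨ R = True ∨ N = True
True ∈ {True}.

Yes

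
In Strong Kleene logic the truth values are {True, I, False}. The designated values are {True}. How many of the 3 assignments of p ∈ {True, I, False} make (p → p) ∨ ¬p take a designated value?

p=True: True ✓
p=I: I ·
p=False: True ✓

2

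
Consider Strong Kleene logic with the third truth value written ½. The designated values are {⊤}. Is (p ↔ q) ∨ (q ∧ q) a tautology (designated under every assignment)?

Countermodel: p=⊤, q=½ gives ½, which is not designated.

No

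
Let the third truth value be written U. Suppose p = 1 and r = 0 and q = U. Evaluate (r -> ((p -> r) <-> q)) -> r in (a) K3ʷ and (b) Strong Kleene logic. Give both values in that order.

U; 0

In K3ʷ: p -> r = 1 -> 0 = 0
(p -> r) <-> q = 0 <-> U = U
r -> ((p -> r) <-> q) = 0 -> U = U  [any arg is the third value ⇒ result is the third value]
(r -> ((p -> r) <-> q)) -> r = U -> 0 = U
In Strong Kleene logic: p -> r = 1 -> 0 = 0
(p -> r) <-> q = 0 <-> U = U
r -> ((p -> r) <-> q) = 0 -> U = 1
(r -> ((p -> r) <-> q)) -> r = 1 -> 0 = 0
They differ because K3ʷ and Strong Kleene logic treat U differently under the binary connectives.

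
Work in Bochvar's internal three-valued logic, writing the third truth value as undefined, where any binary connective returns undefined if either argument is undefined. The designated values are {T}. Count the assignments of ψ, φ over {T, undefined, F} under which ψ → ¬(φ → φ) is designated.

2

Designated under: (ψ=F, φ=T); (ψ=F, φ=F).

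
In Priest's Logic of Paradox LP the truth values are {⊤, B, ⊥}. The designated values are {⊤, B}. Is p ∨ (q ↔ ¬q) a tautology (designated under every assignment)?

No

Countermodel: p=⊥, q=⊤ gives ⊥, which is not designated.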